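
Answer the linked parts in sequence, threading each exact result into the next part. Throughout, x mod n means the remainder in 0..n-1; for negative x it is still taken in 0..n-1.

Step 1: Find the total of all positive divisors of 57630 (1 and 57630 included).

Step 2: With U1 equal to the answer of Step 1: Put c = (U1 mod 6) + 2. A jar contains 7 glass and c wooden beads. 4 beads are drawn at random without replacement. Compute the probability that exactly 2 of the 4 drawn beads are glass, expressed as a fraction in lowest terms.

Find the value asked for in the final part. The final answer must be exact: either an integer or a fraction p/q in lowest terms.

Step 1: 57630 = 2 * 3 * 5 * 17 * 113; sigma = (1 + 2) * (1 + 3) * (1 + 5) * (1 + 17) * (1 + 113) = 3 * 4 * 6 * 18 * 114 = 147744; answer 147744
Step 2: U1 = 147744; c = 2; total draws C(9,4) = 126; favorable C(7,2)*C(2,2) = 21; P = 1/6; answer 1/6

1/6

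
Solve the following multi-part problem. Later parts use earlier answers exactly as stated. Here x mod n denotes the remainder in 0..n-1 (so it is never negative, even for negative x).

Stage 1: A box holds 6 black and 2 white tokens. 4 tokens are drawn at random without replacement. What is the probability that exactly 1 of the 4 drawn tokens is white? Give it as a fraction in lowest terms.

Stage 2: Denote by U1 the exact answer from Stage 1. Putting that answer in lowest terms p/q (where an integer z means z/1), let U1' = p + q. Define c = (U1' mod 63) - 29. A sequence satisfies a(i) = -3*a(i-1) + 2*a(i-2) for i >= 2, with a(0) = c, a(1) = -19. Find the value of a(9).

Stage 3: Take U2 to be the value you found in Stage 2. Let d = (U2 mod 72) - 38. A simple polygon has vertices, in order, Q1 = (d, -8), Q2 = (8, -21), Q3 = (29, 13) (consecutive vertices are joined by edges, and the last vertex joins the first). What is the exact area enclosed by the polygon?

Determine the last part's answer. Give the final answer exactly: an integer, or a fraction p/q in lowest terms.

Stage 1: total draws C(8,4) = 70; favorable C(2,1)*C(6,3) = 40; P = 4/7; answer 4/7
Stage 2: U1 = 4/7; threaded value p + q = 11; c = -18; a(2) = -3*(-19) + 2*(-18) = 21; iterating: a(2)=21, a(3)=-101, a(4)=345, a(5)=-1237, a(6)=4401, a(7)=-15677, a(8)=55833, a(9)=-198853; answer -198853
Stage 3: U2 = -198853; d = -27; cross terms: (-27*-21 - 8*-8)=631, (8*13 - 29*-21)=713, (29*-8 - -27*13)=119; twice the area = |1463| = 1463; area = 1463/2; answer 1463/2

1463/2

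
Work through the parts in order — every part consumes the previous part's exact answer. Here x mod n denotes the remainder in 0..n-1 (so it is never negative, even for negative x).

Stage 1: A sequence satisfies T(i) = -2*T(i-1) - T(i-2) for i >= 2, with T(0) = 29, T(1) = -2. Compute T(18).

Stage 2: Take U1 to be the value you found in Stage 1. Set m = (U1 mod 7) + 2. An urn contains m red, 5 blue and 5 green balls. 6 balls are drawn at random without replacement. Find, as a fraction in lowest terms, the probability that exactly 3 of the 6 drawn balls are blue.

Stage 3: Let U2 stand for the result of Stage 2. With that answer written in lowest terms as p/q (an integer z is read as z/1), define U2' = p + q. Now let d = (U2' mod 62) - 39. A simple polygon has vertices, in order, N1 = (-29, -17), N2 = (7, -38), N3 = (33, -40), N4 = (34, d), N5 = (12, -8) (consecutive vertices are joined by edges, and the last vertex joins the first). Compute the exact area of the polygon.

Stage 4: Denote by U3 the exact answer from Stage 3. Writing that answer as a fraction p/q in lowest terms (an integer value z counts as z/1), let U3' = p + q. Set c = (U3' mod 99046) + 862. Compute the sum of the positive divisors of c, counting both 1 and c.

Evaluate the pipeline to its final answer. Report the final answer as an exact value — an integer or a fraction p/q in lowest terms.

2130

Stage 1: T(2) = -2*(-2) - 1*(29) = -25; iterating: T(2)=-25, T(3)=52, T(4)=-79, T(5)=106, T(6)=-133, T(7)=160, T(8)=-187, T(9)=214, T(10)=-241, T(11)=268, T(12)=-295, T(13)=322, T(14)=-349, T(15)=376, T(16)=-403, T(17)=430, T(18)=-457; answer -457
Stage 2: U1 = -457; m = 7; total draws C(17,6) = 12376; favorable C(5,3)*C(12,3) = 2200; P = 275/1547; answer 275/1547
Stage 3: U2 = 275/1547; threaded value p + q = 1822; d = -15; cross terms: (-29*-38 - 7*-17)=1221, (7*-40 - 33*-38)=974, (33*-15 - 34*-40)=865, (34*-8 - 12*-15)=-92, (12*-17 - -29*-8)=-436; twice the area = |2532| = 2532; area = 1266; answer 1266
Stage 4: U3 = 1266; threaded value p + q = 1267; c = 2129; 2129 is prime, so its only divisors are 1 and 2129; sigma = 1 + 2129 = 2130; answer 2130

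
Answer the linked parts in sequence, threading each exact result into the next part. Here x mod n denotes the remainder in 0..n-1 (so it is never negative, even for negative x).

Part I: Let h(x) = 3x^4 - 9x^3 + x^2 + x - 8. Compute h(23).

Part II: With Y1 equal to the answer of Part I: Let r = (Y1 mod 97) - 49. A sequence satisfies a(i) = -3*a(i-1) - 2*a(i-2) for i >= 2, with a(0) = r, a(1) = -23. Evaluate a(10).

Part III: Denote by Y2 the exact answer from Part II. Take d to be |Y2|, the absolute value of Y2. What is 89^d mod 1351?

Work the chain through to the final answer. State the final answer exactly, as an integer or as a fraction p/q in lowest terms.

801

Part I: 3*(23)^4 - 9*(23)^3 + 1*(23)^2 + 1*(23)^1 - 8 = (839523) + (-109503) + (529) + (23) + (-8) = 730564; answer 730564
Part II: Y1 = 730564; r = 8; a(2) = -3*(-23) - 2*(8) = 53; iterating: a(2)=53, a(3)=-113, a(4)=233, a(5)=-473, a(6)=953, a(7)=-1913, a(8)=3833, a(9)=-7673, a(10)=15353; answer 15353
Part III: Y2 = 15353; d = 15353; squarings mod 1351: 89^1=89, 89^2=1166, 89^4=450, 89^8=1201, 89^16=884, 89^32=578, 89^64=387, 89^128=1159, 89^256=387, 89^512=1159, 89^1024=387, 89^2048=1159, 89^4096=387, 89^8192=1159; 89^15353 = 89^1 * 89^8 * 89^16 * 89^32 * 89^64 * 89^128 * 89^256 * 89^512 * 89^2048 * 89^4096 * 89^8192 = 801 (mod 1351); answer 801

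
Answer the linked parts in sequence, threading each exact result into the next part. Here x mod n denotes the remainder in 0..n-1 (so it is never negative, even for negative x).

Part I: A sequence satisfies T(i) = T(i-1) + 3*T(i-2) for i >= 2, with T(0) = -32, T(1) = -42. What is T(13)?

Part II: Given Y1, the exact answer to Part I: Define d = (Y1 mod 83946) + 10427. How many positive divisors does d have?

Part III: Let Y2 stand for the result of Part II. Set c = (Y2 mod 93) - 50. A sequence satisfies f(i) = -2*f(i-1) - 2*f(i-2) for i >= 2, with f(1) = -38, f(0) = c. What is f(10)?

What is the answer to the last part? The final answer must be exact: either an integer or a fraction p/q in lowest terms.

2688

Part I: T(2) = 1*(-42) + 3*(-32) = -138; iterating: T(2)=-138, T(3)=-264, T(4)=-678, T(5)=-1470, T(6)=-3504, T(7)=-7914, T(8)=-18426, T(9)=-42168, T(10)=-97446, T(11)=-223950, T(12)=-516288, T(13)=-1188138; answer -1188138
Part II: Y1 = -1188138; d = 81479; 81479 = 59 * 1381; number of divisors = (1+1) * (1+1) = 4; answer 4
Part III: Y2 = 4; c = -46; f(2) = -2*(-38) - 2*(-46) = 168; iterating: f(2)=168, f(3)=-260, f(4)=184, f(5)=152, f(6)=-672, f(7)=1040, f(8)=-736, f(9)=-608, f(10)=2688; answer 2688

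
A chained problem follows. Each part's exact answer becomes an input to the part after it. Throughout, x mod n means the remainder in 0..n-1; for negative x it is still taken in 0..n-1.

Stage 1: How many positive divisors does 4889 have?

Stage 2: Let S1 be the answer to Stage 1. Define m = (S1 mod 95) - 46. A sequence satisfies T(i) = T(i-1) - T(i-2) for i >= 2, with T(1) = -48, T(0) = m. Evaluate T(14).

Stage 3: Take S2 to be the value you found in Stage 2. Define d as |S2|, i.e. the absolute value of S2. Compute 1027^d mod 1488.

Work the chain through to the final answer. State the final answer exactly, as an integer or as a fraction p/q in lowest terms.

721

Stage 1: 4889 is prime, so its only divisors are 1 and 4889; count = 2; answer 2
Stage 2: S1 = 2; m = -44; T(2) = 1*(-48) - 1*(-44) = -4; iterating: T(2)=-4, T(3)=44, T(4)=48, T(5)=4, T(6)=-44, T(7)=-48, T(8)=-4, T(9)=44, T(10)=48, T(11)=4, T(12)=-44, T(13)=-48, T(14)=-4; answer -4
Stage 3: S2 = -4; d = 4; squarings mod 1488: 1027^1=1027, 1027^2=1225, 1027^4=721; 1027^4 = 1027^4 = 721 (mod 1488); answer 721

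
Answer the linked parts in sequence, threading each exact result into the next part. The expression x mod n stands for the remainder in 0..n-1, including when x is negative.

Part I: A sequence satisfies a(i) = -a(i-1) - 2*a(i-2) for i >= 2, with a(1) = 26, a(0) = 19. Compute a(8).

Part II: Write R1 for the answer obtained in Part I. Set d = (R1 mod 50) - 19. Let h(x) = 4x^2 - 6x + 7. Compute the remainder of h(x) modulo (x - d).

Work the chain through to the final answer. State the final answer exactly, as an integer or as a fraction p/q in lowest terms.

Part I: a(2) = -1*(26) - 2*(19) = -64; iterating: a(2)=-64, a(3)=12, a(4)=116, a(5)=-140, a(6)=-92, a(7)=372, a(8)=-188; answer -188
Part II: R1 = -188; d = -7; remainder = value at the root: 4*(-7)^2 - 6*(-7)^1 + 7 = (196) + (42) + (7) = 245; answer 245

245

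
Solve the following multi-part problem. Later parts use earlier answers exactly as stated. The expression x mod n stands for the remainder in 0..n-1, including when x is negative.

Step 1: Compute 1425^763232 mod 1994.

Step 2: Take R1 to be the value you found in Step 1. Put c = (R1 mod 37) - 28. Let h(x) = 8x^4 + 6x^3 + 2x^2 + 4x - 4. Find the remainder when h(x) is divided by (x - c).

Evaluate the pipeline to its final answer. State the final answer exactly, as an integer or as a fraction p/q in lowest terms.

Step 1: squarings mod 1994: 1425^1=1425, 1425^2=733, 1425^4=903, 1425^8=1857, 1425^16=823, 1425^32=1363, 1425^64=1355, 1425^128=1545, 1425^256=207, 1425^512=975, 1425^1024=1481, 1425^2048=1955, 1425^4096=1521, 1425^8192=401, 1425^16384=1281, 1425^32768=1893, 1425^65536=231, 1425^131072=1517, 1425^262144=213, 1425^524288=1501; 1425^763232 = 1425^32 * 1425^64 * 1425^256 * 1425^1024 * 1425^8192 * 1425^32768 * 1425^65536 * 1425^131072 * 1425^524288 = 373 (mod 1994); answer 373
Step 2: R1 = 373; c = -25; remainder = value at the root: 8*(-25)^4 + 6*(-25)^3 + 2*(-25)^2 + 4*(-25)^1 - 4 = (3125000) + (-93750) + (1250) + (-100) + (-4) = 3032396; answer 3032396

3032396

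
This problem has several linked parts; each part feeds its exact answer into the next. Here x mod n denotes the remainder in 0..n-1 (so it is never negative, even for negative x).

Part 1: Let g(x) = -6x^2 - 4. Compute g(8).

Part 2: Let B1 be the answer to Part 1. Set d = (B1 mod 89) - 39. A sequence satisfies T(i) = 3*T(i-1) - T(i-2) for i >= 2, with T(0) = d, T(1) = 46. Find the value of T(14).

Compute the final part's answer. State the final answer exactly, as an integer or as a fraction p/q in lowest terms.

12434232

Part 1: -6*(8)^2 - 4 = (-384) + (-4) = -388; answer -388
Part 2: B1 = -388; d = 18; T(2) = 3*(46) - 1*(18) = 120; iterating: T(2)=120, T(3)=314, T(4)=822, T(5)=2152, T(6)=5634, T(7)=14750, T(8)=38616, T(9)=101098, T(10)=264678, T(11)=692936, T(12)=1814130, T(13)=4749454, T(14)=12434232; answer 12434232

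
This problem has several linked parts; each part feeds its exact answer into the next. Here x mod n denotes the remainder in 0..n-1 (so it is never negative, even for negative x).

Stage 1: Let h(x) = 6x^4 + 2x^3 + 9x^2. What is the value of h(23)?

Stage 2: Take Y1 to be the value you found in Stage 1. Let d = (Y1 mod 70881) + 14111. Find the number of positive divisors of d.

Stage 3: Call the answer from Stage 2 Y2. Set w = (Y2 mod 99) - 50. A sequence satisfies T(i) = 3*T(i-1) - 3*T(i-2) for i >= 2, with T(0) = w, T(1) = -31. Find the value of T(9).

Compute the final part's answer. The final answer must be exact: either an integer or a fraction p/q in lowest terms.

Stage 1: 6*(23)^4 + 2*(23)^3 + 9*(23)^2 = (1679046) + (24334) + (4761) = 1708141; answer 1708141
Stage 2: Y1 = 1708141; d = 21108; 21108 = 2^2 * 3 * 1759; number of divisors = (2+1) * (1+1) * (1+1) = 12; answer 12
Stage 3: Y2 = 12; w = -38; T(2) = 3*(-31) - 3*(-38) = 21; iterating: T(2)=21, T(3)=156, T(4)=405, T(5)=747, T(6)=1026, T(7)=837, T(8)=-567, T(9)=-4212; answer -4212

-4212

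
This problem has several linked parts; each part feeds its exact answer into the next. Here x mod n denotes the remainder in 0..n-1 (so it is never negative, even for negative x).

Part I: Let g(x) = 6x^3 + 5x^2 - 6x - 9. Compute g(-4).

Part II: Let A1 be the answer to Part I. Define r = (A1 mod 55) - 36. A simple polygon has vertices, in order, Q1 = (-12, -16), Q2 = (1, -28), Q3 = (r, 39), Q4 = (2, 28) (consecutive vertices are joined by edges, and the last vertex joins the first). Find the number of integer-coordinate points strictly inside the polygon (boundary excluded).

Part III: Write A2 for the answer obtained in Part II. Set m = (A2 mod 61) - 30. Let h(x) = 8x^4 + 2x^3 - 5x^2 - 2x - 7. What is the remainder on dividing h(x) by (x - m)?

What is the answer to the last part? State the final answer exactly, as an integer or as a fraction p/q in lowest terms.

Part I: 6*(-4)^3 + 5*(-4)^2 - 6*(-4)^1 - 9 = (-384) + (80) + (24) + (-9) = -289; answer -289
Part II: A1 = -289; r = 5; cross terms: (-12*-28 - 1*-16)=352, (1*39 - 5*-28)=179, (5*28 - 2*39)=62, (2*-16 - -12*28)=304; twice the area = |897| = 897; area = 897/2; boundary points = 1 + 1 + 1 + 2 = 5; strictly interior points = area - boundary/2 + 1 = 447; answer 447
Part III: A2 = 447; m = -10; remainder = value at the root: 8*(-10)^4 + 2*(-10)^3 - 5*(-10)^2 - 2*(-10)^1 - 7 = (80000) + (-2000) + (-500) + (20) + (-7) = 77513; answer 77513

77513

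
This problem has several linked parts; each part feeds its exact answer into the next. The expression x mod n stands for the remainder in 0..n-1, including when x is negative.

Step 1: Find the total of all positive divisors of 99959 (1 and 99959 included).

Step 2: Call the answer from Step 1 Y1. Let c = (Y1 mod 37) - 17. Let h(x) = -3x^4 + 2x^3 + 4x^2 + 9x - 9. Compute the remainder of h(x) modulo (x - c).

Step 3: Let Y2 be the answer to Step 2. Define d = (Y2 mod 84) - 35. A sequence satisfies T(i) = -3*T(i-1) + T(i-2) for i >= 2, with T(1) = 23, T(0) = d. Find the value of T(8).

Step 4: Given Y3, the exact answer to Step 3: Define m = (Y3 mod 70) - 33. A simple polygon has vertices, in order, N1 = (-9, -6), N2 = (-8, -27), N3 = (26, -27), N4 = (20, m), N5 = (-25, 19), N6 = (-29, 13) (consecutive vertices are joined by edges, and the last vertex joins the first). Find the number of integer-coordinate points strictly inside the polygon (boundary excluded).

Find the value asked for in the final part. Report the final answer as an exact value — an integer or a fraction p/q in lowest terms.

Step 1: 99959 = 19 * 5261; sigma = (1 + 19) * (1 + 5261) = 20 * 5262 = 105240; answer 105240
Step 2: Y1 = 105240; c = -5; remainder = value at the root: -3*(-5)^4 + 2*(-5)^3 + 4*(-5)^2 + 9*(-5)^1 - 9 = (-1875) + (-250) + (100) + (-45) + (-9) = -2079; answer -2079
Step 3: Y2 = -2079; d = -14; T(2) = -3*(23) + 1*(-14) = -83; iterating: T(2)=-83, T(3)=272, T(4)=-899, T(5)=2969, T(6)=-9806, T(7)=32387, T(8)=-106967; answer -106967
Step 4: Y3 = -106967; m = 30; cross terms: (-9*-27 - -8*-6)=195, (-8*-27 - 26*-27)=918, (26*30 - 20*-27)=1320, (20*19 - -25*30)=1130, (-25*13 - -29*19)=226, (-29*-6 - -9*13)=291; twice the area = |4080| = 4080; area = 2040; boundary points = 1 + 34 + 3 + 1 + 2 + 1 = 42; strictly interior points = area - boundary/2 + 1 = 2020; answer 2020

2020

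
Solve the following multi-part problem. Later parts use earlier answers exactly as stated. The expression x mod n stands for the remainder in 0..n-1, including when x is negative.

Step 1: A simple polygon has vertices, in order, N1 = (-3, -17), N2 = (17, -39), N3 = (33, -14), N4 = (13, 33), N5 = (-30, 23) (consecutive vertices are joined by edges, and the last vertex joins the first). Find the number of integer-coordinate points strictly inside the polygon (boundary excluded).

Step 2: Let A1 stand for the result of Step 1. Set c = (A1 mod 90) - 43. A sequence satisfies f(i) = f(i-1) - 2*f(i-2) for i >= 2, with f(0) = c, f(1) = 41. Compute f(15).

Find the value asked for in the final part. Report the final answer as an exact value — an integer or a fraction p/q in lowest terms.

-3285

Step 1: cross terms: (-3*-39 - 17*-17)=406, (17*-14 - 33*-39)=1049, (33*33 - 13*-14)=1271, (13*23 - -30*33)=1289, (-30*-17 - -3*23)=579; twice the area = |4594| = 4594; area = 2297; boundary points = 2 + 1 + 1 + 1 + 1 = 6; strictly interior points = area - boundary/2 + 1 = 2295; answer 2295
Step 2: A1 = 2295; c = 2; f(2) = 1*(41) - 2*(2) = 37; iterating: f(2)=37, f(3)=-45, f(4)=-119, f(5)=-29, f(6)=209, f(7)=267, f(8)=-151, f(9)=-685, f(10)=-383, f(11)=987, f(12)=1753, f(13)=-221, f(14)=-3727, f(15)=-3285; answer -3285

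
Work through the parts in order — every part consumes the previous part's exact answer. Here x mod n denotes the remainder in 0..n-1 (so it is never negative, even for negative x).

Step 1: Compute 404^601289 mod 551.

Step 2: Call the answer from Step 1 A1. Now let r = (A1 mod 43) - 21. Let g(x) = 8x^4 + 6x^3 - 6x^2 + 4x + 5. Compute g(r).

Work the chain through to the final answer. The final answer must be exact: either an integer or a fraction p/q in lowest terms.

5625

Step 1: squarings mod 551: 404^1=404, 404^2=120, 404^4=74, 404^8=517, 404^16=54, 404^32=161, 404^64=24, 404^128=25, 404^256=74, 404^512=517, 404^1024=54, 404^2048=161, 404^4096=24, 404^8192=25, 404^16384=74, 404^32768=517, 404^65536=54, 404^131072=161, 404^262144=24, 404^524288=25; 404^601289 = 404^1 * 404^8 * 404^64 * 404^128 * 404^1024 * 404^2048 * 404^8192 * 404^65536 * 404^524288 = 327 (mod 551); answer 327
Step 2: A1 = 327; r = 5; 8*(5)^4 + 6*(5)^3 - 6*(5)^2 + 4*(5)^1 + 5 = (5000) + (750) + (-150) + (20) + (5) = 5625; answer 5625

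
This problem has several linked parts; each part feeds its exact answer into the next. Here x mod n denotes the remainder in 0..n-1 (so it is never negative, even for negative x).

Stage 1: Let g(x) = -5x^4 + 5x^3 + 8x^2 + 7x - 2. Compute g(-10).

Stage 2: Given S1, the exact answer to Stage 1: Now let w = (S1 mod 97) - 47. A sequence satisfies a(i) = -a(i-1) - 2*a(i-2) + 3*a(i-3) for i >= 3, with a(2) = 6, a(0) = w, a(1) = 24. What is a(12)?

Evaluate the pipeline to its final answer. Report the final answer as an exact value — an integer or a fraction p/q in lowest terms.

Stage 1: -5*(-10)^4 + 5*(-10)^3 + 8*(-10)^2 + 7*(-10)^1 - 2 = (-50000) + (-5000) + (800) + (-70) + (-2) = -54272; answer -54272
Stage 2: S1 = -54272; w = 1; a(3) = -1*(6) - 2*(24) + 3*(1) = -51; iterating: a(3)=-51, a(4)=111, a(5)=9, a(6)=-384, a(7)=699, a(8)=96, a(9)=-2646, a(10)=4551, a(11)=1029, a(12)=-18069; answer -18069

-18069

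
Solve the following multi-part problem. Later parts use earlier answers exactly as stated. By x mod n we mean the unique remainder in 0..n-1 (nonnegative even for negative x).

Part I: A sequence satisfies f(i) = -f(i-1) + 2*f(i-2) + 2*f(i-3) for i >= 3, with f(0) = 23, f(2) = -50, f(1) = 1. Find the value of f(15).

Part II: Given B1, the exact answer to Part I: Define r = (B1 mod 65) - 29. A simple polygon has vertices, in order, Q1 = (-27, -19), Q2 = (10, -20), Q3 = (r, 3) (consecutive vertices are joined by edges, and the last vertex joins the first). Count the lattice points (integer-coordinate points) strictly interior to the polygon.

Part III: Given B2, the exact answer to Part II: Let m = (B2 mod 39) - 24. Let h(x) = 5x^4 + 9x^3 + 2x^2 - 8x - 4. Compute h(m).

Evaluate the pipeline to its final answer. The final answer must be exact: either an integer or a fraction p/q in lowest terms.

Part I: f(3) = -1*(-50) + 2*(1) + 2*(23) = 98; iterating: f(3)=98, f(4)=-196, f(5)=292, f(6)=-488, f(7)=680, f(8)=-1072, f(9)=1456, f(10)=-2240, f(11)=3008, f(12)=-4576, f(13)=6112, f(14)=-9248, f(15)=12320; answer 12320
Part II: B1 = 12320; r = 6; cross terms: (-27*-20 - 10*-19)=730, (10*3 - 6*-20)=150, (6*-19 - -27*3)=-33; twice the area = |847| = 847; area = 847/2; boundary points = 1 + 1 + 11 = 13; strictly interior points = area - boundary/2 + 1 = 418; answer 418
Part III: B2 = 418; m = 4; 5*(4)^4 + 9*(4)^3 + 2*(4)^2 - 8*(4)^1 - 4 = (1280) + (576) + (32) + (-32) + (-4) = 1852; answer 1852

1852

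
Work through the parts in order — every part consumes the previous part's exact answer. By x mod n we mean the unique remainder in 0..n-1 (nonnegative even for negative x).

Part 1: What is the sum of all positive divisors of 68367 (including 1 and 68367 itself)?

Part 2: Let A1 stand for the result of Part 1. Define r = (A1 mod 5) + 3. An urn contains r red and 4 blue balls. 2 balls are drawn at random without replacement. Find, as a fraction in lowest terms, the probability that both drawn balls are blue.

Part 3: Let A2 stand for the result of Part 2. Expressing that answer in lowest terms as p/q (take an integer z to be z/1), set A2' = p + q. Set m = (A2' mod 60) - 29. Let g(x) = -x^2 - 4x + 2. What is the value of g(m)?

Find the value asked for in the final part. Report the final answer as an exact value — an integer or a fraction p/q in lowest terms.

-670

Part 1: 68367 = 3 * 13 * 1753; sigma = (1 + 3) * (1 + 13) * (1 + 1753) = 4 * 14 * 1754 = 98224; answer 98224
Part 2: A1 = 98224; r = 7; total draws C(11,2) = 55; favorable C(4,2) = 6; P = 6/55; answer 6/55
Part 3: A2 = 6/55; threaded value p + q = 61; m = -28; -1*(-28)^2 - 4*(-28)^1 + 2 = (-784) + (112) + (2) = -670; answer -670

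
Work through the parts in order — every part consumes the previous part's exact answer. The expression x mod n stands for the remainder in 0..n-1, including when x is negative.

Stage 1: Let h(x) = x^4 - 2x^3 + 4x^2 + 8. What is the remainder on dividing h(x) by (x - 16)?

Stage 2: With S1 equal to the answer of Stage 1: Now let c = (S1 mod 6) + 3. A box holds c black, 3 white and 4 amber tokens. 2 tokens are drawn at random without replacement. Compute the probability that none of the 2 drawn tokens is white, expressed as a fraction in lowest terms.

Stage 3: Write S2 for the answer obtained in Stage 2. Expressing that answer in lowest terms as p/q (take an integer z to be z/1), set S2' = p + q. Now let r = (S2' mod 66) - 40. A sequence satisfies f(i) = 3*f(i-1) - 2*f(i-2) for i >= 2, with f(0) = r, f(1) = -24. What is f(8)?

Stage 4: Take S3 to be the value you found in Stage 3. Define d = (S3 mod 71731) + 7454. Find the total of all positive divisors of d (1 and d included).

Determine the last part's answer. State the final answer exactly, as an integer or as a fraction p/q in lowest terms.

Stage 1: remainder = value at the root: 1*(16)^4 - 2*(16)^3 + 4*(16)^2 + 8 = (65536) + (-8192) + (1024) + (8) = 58376; answer 58376
Stage 2: S1 = 58376; c = 5; total draws C(12,2) = 66; favorable C(9,2) = 36; P = 6/11; answer 6/11
Stage 3: S2 = 6/11; threaded value p + q = 17; r = -23; f(2) = 3*(-24) - 2*(-23) = -26; iterating: f(2)=-26, f(3)=-30, f(4)=-38, f(5)=-54, f(6)=-86, f(7)=-150, f(8)=-278; answer -278
Stage 4: S3 = -278; d = 78907; 78907 = 19 * 4153; sigma = (1 + 19) * (1 + 4153) = 20 * 4154 = 83080; answer 83080

83080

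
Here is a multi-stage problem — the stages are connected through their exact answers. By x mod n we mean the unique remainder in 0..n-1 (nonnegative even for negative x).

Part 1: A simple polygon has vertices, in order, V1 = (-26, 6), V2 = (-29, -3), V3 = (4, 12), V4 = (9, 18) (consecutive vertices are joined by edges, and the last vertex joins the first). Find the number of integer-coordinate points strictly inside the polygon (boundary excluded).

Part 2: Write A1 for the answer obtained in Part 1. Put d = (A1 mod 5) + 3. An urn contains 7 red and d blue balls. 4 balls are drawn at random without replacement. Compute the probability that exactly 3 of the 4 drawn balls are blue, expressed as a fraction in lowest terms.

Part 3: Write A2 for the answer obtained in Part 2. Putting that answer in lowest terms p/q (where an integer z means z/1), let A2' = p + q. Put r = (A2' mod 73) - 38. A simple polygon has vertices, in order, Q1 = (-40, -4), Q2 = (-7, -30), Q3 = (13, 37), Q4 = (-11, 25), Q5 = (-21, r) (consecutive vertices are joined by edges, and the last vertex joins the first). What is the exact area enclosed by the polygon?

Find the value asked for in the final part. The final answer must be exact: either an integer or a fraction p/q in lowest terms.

Part 1: cross terms: (-26*-3 - -29*6)=252, (-29*12 - 4*-3)=-336, (4*18 - 9*12)=-36, (9*6 - -26*18)=522; twice the area = |402| = 402; area = 201; boundary points = 3 + 3 + 1 + 1 = 8; strictly interior points = area - boundary/2 + 1 = 198; answer 198
Part 2: A1 = 198; d = 6; total draws C(13,4) = 715; favorable C(6,3)*C(7,1) = 140; P = 28/143; answer 28/143
Part 3: A2 = 28/143; threaded value p + q = 171; r = -13; cross terms: (-40*-30 - -7*-4)=1172, (-7*37 - 13*-30)=131, (13*25 - -11*37)=732, (-11*-13 - -21*25)=668, (-21*-4 - -40*-13)=-436; twice the area = |2267| = 2267; area = 2267/2; answer 2267/2

2267/2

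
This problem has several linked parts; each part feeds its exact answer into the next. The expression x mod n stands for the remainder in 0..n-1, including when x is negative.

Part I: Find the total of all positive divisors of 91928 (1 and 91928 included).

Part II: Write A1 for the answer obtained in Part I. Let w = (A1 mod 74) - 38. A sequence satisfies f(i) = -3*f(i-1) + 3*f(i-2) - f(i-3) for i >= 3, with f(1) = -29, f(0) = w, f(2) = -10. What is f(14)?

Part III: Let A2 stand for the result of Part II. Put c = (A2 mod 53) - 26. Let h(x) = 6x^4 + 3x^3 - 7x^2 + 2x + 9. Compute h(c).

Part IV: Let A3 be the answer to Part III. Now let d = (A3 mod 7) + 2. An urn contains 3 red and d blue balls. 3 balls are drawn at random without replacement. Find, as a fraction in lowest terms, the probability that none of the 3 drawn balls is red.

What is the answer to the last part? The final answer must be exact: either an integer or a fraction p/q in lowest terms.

Part I: 91928 = 2^3 * 11491; sigma = (1 + 2 + 4 + 8) * (1 + 11491) = 15 * 11492 = 172380; answer 172380
Part II: A1 = 172380; w = -4; f(3) = -3*(-10) + 3*(-29) - 1*(-4) = -53; iterating: f(3)=-53, f(4)=158, f(5)=-623, f(6)=2396, f(7)=-9215, f(8)=35456, f(9)=-136409, f(10)=524810, f(11)=-2019113, f(12)=7768178, f(13)=-29886683, f(14)=114983696; answer 114983696
Part III: A2 = 114983696; c = 11; 6*(11)^4 + 3*(11)^3 - 7*(11)^2 + 2*(11)^1 + 9 = (87846) + (3993) + (-847) + (22) + (9) = 91023; answer 91023
Part IV: A3 = 91023; d = 4; total draws C(7,3) = 35; favorable C(4,3) = 4; P = 4/35; answer 4/35

4/35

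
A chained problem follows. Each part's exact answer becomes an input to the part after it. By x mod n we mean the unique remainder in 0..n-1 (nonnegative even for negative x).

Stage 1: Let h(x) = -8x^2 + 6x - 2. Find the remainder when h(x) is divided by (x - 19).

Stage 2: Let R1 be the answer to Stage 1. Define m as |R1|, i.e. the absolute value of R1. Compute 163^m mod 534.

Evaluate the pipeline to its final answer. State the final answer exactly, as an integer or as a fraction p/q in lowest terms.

283

Stage 1: remainder = value at the root: -8*(19)^2 + 6*(19)^1 - 2 = (-2888) + (114) + (-2) = -2776; answer -2776
Stage 2: R1 = -2776; m = 2776; squarings mod 534: 163^1=163, 163^2=403, 163^4=73, 163^8=523, 163^16=121, 163^32=223, 163^64=67, 163^128=217, 163^256=97, 163^512=331, 163^1024=91, 163^2048=271; 163^2776 = 163^8 * 163^16 * 163^64 * 163^128 * 163^512 * 163^2048 = 283 (mod 534); answer 283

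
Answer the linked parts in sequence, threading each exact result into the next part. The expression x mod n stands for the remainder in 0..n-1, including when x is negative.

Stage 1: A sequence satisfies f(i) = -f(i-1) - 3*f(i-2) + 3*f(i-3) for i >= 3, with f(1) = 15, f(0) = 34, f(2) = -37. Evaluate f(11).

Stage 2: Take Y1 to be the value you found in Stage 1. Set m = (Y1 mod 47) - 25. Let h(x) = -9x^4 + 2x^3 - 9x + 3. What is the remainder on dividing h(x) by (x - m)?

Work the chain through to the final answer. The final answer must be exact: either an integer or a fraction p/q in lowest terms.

-143

Stage 1: f(3) = -1*(-37) - 3*(15) + 3*(34) = 94; iterating: f(3)=94, f(4)=62, f(5)=-455, f(6)=551, f(7)=1000, f(8)=-4018, f(9)=2671, f(10)=12383, f(11)=-32450; answer -32450
Stage 2: Y1 = -32450; m = 2; remainder = value at the root: -9*(2)^4 + 2*(2)^3 - 9*(2)^1 + 3 = (-144) + (16) + (-18) + (3) = -143; answer -143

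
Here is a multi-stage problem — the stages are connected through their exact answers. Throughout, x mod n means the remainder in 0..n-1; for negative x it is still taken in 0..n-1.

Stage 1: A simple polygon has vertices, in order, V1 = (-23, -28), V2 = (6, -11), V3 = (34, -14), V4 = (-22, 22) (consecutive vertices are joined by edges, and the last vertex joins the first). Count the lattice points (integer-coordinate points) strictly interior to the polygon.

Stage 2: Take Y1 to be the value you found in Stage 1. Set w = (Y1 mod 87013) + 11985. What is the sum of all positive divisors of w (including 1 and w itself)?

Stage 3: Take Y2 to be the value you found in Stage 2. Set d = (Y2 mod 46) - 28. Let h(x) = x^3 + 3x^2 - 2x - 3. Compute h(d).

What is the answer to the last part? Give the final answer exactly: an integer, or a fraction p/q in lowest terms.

Stage 1: cross terms: (-23*-11 - 6*-28)=421, (6*-14 - 34*-11)=290, (34*22 - -22*-14)=440, (-22*-28 - -23*22)=1122; twice the area = |2273| = 2273; area = 2273/2; boundary points = 1 + 1 + 4 + 1 = 7; strictly interior points = area - boundary/2 + 1 = 1134; answer 1134
Stage 2: Y1 = 1134; w = 13119; 13119 = 3 * 4373; sigma = (1 + 3) * (1 + 4373) = 4 * 4374 = 17496; answer 17496
Stage 3: Y2 = 17496; d = -12; 1*(-12)^3 + 3*(-12)^2 - 2*(-12)^1 - 3 = (-1728) + (432) + (24) + (-3) = -1275; answer -1275

-1275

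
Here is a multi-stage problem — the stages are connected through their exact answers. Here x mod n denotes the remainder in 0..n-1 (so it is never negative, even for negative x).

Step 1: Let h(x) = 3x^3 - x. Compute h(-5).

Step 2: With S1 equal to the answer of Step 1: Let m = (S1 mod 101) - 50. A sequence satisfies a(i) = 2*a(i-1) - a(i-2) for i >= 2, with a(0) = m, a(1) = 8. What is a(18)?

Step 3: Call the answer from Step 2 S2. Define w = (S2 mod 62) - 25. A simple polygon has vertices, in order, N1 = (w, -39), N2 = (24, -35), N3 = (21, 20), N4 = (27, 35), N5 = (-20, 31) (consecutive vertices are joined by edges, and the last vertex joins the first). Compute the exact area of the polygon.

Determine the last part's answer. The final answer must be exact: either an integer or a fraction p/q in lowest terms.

Step 1: 3*(-5)^3 - 1*(-5)^1 = (-375) + (5) = -370; answer -370
Step 2: S1 = -370; m = -16; a(2) = 2*(8) - 1*(-16) = 32; iterating: a(2)=32, a(3)=56, a(4)=80, a(5)=104, a(6)=128, a(7)=152, a(8)=176, a(9)=200, a(10)=224, a(11)=248, a(12)=272, a(13)=296, a(14)=320, a(15)=344, a(16)=368, a(17)=392, a(18)=416; answer 416
Step 3: S2 = 416; w = 19; cross terms: (19*-35 - 24*-39)=271, (24*20 - 21*-35)=1215, (21*35 - 27*20)=195, (27*31 - -20*35)=1537, (-20*-39 - 19*31)=191; twice the area = |3409| = 3409; area = 3409/2; answer 3409/2

3409/2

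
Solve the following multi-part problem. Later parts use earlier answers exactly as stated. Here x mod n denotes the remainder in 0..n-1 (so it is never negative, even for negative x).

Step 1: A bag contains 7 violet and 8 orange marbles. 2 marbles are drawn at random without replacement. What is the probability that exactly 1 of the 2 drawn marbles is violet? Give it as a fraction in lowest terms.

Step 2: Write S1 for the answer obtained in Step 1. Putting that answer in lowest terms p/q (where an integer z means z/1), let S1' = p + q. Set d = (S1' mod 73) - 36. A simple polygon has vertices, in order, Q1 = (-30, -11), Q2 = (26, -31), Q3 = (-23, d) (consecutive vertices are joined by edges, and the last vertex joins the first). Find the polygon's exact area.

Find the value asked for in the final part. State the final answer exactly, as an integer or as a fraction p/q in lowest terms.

Step 1: total draws C(15,2) = 105; favorable C(7,1)*C(8,1) = 56; P = 8/15; answer 8/15
Step 2: S1 = 8/15; threaded value p + q = 23; d = -13; cross terms: (-30*-31 - 26*-11)=1216, (26*-13 - -23*-31)=-1051, (-23*-11 - -30*-13)=-137; twice the area = |28| = 28; area = 14; answer 14

14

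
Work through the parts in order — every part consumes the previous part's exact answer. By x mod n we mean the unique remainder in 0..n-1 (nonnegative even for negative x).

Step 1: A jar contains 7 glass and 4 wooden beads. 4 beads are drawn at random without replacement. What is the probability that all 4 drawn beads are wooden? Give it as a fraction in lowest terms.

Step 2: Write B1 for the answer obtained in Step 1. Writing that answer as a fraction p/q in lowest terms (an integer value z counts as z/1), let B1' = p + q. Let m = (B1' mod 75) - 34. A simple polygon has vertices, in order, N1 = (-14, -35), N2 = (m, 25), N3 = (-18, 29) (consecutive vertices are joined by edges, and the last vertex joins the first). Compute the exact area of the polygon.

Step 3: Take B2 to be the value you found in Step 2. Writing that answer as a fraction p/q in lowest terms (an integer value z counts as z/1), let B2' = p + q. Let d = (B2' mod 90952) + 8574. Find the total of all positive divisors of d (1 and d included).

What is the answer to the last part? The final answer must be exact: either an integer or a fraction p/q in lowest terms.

9240

Step 1: total draws C(11,4) = 330; favorable C(4,4) = 1; P = 1/330; answer 1/330
Step 2: B1 = 1/330; threaded value p + q = 331; m = -3; cross terms: (-14*25 - -3*-35)=-455, (-3*29 - -18*25)=363, (-18*-35 - -14*29)=1036; twice the area = |944| = 944; area = 472; answer 472
Step 3: B2 = 472; threaded value p + q = 473; d = 9047; 9047 = 83 * 109; sigma = (1 + 83) * (1 + 109) = 84 * 110 = 9240; answer 9240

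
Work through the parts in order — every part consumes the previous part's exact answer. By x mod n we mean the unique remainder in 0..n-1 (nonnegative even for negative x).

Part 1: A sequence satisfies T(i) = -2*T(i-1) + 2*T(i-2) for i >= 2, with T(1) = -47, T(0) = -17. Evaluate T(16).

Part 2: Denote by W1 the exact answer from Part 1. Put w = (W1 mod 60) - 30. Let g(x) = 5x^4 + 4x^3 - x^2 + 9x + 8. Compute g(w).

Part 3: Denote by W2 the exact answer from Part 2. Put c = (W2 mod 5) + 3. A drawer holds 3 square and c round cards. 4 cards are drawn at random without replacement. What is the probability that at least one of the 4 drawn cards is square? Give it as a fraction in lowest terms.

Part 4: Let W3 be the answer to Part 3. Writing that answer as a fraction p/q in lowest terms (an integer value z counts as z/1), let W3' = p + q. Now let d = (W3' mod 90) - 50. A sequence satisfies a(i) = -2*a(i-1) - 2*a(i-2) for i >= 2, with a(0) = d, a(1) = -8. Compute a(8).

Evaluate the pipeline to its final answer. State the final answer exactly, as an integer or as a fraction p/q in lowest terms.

Part 1: T(2) = -2*(-47) + 2*(-17) = 60; iterating: T(2)=60, T(3)=-214, T(4)=548, T(5)=-1524, T(6)=4144, T(7)=-11336, T(8)=30960, T(9)=-84592, T(10)=231104, T(11)=-631392, T(12)=1724992, T(13)=-4712768, T(14)=12875520, T(15)=-35176576, T(16)=96104192; answer 96104192
Part 2: W1 = 96104192; w = 2; 5*(2)^4 + 4*(2)^3 - 1*(2)^2 + 9*(2)^1 + 8 = (80) + (32) + (-4) + (18) + (8) = 134; answer 134
Part 3: W2 = 134; c = 7; total draws C(10,4) = 210; complement C(7,4) = 35; favorable 210 - 35 = 175; P = 5/6; answer 5/6
Part 4: W3 = 5/6; threaded value p + q = 11; d = -39; a(2) = -2*(-8) - 2*(-39) = 94; iterating: a(2)=94, a(3)=-172, a(4)=156, a(5)=32, a(6)=-376, a(7)=688, a(8)=-624; answer -624

-624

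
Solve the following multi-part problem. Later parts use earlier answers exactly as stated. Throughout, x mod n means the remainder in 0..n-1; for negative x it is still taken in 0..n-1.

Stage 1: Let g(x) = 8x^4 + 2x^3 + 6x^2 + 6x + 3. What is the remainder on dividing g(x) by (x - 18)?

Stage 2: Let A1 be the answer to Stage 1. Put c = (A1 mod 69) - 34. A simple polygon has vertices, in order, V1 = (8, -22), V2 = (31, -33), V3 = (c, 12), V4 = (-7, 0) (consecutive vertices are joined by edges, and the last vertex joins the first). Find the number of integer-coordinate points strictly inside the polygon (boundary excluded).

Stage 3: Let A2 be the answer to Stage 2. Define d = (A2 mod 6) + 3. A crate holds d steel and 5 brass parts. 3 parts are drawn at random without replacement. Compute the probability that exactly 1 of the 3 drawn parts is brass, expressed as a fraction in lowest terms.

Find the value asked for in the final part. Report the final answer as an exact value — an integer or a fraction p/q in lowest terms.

5/12

Stage 1: remainder = value at the root: 8*(18)^4 + 2*(18)^3 + 6*(18)^2 + 6*(18)^1 + 3 = (839808) + (11664) + (1944) + (108) + (3) = 853527; answer 853527
Stage 2: A1 = 853527; c = 32; cross terms: (8*-33 - 31*-22)=418, (31*12 - 32*-33)=1428, (32*0 - -7*12)=84, (-7*-22 - 8*0)=154; twice the area = |2084| = 2084; area = 1042; boundary points = 1 + 1 + 3 + 1 = 6; strictly interior points = area - boundary/2 + 1 = 1040; answer 1040
Stage 3: A2 = 1040; d = 5; total draws C(10,3) = 120; favorable C(5,1)*C(5,2) = 50; P = 5/12; answer 5/12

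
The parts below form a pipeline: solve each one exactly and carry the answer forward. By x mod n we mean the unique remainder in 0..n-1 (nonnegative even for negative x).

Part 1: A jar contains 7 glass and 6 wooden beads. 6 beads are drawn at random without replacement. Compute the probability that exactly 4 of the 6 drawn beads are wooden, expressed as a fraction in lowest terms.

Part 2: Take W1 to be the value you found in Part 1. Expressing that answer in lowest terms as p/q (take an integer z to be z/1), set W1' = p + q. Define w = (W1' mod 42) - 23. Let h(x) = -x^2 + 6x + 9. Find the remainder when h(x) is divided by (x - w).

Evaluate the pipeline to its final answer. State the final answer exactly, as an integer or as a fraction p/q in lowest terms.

Part 1: total draws C(13,6) = 1716; favorable C(6,4)*C(7,2) = 315; P = 105/572; answer 105/572
Part 2: W1 = 105/572; threaded value p + q = 677; w = -18; remainder = value at the root: -1*(-18)^2 + 6*(-18)^1 + 9 = (-324) + (-108) + (9) = -423; answer -423

-423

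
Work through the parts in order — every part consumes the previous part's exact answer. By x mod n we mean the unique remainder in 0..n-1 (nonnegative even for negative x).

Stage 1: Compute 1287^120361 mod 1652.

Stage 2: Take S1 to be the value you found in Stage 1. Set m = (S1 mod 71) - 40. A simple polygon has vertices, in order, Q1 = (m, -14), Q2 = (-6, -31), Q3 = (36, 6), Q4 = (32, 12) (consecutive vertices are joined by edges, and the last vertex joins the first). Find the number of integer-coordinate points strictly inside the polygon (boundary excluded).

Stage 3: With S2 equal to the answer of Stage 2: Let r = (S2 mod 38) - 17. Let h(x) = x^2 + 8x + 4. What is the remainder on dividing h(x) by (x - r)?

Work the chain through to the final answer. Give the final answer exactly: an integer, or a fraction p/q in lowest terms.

13

Stage 1: squarings mod 1652: 1287^1=1287, 1287^2=1065, 1287^4=953, 1287^8=1261, 1287^16=897, 1287^32=85, 1287^64=617, 1287^128=729, 1287^256=1149, 1287^512=253, 1287^1024=1233, 1287^2048=449, 1287^4096=57, 1287^8192=1597, 1287^16384=1373, 1287^32768=197, 1287^65536=813; 1287^120361 = 1287^1 * 1287^8 * 1287^32 * 1287^512 * 1287^1024 * 1287^4096 * 1287^16384 * 1287^32768 * 1287^65536 = 867 (mod 1652); answer 867
Stage 2: S1 = 867; m = -25; cross terms: (-25*-31 - -6*-14)=691, (-6*6 - 36*-31)=1080, (36*12 - 32*6)=240, (32*-14 - -25*12)=-148; twice the area = |1863| = 1863; area = 1863/2; boundary points = 1 + 1 + 2 + 1 = 5; strictly interior points = area - boundary/2 + 1 = 930; answer 930
Stage 3: S2 = 930; r = 1; remainder = value at the root: 1*(1)^2 + 8*(1)^1 + 4 = (1) + (8) + (4) = 13; answer 13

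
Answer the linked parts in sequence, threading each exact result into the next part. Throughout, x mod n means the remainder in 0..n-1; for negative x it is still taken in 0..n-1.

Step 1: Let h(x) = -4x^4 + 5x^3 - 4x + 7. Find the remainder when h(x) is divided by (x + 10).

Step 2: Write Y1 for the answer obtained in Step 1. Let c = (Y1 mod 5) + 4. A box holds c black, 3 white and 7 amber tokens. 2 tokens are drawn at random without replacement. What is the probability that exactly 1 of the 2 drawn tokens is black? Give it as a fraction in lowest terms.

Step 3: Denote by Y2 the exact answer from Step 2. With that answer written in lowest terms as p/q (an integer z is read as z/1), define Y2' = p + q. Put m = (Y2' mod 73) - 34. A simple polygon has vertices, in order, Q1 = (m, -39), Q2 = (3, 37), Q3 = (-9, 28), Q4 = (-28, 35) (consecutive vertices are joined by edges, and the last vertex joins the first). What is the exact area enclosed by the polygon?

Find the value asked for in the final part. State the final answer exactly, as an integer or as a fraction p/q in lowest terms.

2033/2

Step 1: remainder = value at the root: -4*(-10)^4 + 5*(-10)^3 - 4*(-10)^1 + 7 = (-40000) + (-5000) + (40) + (7) = -44953; answer -44953
Step 2: Y1 = -44953; c = 6; total draws C(16,2) = 120; favorable C(6,1)*C(10,1) = 60; P = 1/2; answer 1/2
Step 3: Y2 = 1/2; threaded value p + q = 3; m = -31; cross terms: (-31*37 - 3*-39)=-1030, (3*28 - -9*37)=417, (-9*35 - -28*28)=469, (-28*-39 - -31*35)=2177; twice the area = |2033| = 2033; area = 2033/2; answer 2033/2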